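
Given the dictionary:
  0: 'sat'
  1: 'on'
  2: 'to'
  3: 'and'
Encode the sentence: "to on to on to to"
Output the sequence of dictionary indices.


Look up each word in the dictionary:
  'to' -> 2
  'on' -> 1
  'to' -> 2
  'on' -> 1
  'to' -> 2
  'to' -> 2

Encoded: [2, 1, 2, 1, 2, 2]


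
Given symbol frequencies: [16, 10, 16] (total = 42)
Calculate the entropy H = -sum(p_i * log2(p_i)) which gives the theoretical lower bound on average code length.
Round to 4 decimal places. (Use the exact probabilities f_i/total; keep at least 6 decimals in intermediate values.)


Per-symbol terms -p_i * log2(p_i) with p_i = f_i/42:
  p = 16/42 = 0.380952: log2(p) = -1.392317, -p*log2(p) = 0.530407
  p = 10/42 = 0.238095: log2(p) = -2.070389, -p*log2(p) = 0.492950
  p = 16/42 = 0.380952: log2(p) = -1.392317, -p*log2(p) = 0.530407
H = 0.530407 + 0.492950 + 0.530407 = 1.553764

H = 1.5538 bits/symbol


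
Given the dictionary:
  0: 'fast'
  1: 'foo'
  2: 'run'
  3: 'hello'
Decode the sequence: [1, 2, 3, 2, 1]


Look up each index in the dictionary:
  1 -> 'foo'
  2 -> 'run'
  3 -> 'hello'
  2 -> 'run'
  1 -> 'foo'

Decoded: "foo run hello run foo"


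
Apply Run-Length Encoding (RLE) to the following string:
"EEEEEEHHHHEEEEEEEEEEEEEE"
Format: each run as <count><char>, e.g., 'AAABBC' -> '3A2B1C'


Scanning runs left to right:
  i=0: run of 'E' x 6 -> '6E'
  i=6: run of 'H' x 4 -> '4H'
  i=10: run of 'E' x 14 -> '14E'

RLE = 6E4H14E


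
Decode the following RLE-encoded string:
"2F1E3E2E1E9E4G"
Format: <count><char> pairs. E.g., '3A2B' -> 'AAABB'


Expanding each <count><char> pair:
  2F -> 'FF'
  1E -> 'E'
  3E -> 'EEE'
  2E -> 'EE'
  1E -> 'E'
  9E -> 'EEEEEEEEE'
  4G -> 'GGGG'

Decoded = FFEEEEEEEEEEEEEEEEGGGG


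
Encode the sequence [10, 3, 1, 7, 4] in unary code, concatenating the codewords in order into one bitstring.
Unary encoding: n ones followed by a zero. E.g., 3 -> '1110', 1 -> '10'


Encode each number as n ones followed by a terminating 0:
  10 -> 11111111110 (11 bits)
  3 -> 1110 (4 bits)
  1 -> 10 (2 bits)
  7 -> 11111110 (8 bits)
  4 -> 11110 (5 bits)
Total length = 11 + 4 + 2 + 8 + 5 = 30 bits.

Unary([10, 3, 1, 7, 4]) = 111111111101110101111111011110 (30 bits)


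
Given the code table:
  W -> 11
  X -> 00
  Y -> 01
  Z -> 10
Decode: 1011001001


Decoding:
10 -> Z
11 -> W
00 -> X
10 -> Z
01 -> Y


Result: ZWXZY


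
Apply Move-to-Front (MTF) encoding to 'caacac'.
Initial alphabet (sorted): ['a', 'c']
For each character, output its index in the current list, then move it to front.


MTF encoding:
'c': index 1 in ['a', 'c'] -> ['c', 'a']
'a': index 1 in ['c', 'a'] -> ['a', 'c']
'a': index 0 in ['a', 'c'] -> ['a', 'c']
'c': index 1 in ['a', 'c'] -> ['c', 'a']
'a': index 1 in ['c', 'a'] -> ['a', 'c']
'c': index 1 in ['a', 'c'] -> ['c', 'a']


Output: [1, 1, 0, 1, 1, 1]


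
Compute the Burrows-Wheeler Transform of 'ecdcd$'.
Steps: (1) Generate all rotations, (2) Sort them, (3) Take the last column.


Rotations (sorted):
  0: $ecdcd -> last char: d
  1: cd$ecd -> last char: d
  2: cdcd$e -> last char: e
  3: d$ecdc -> last char: c
  4: dcd$ec -> last char: c
  5: ecdcd$ -> last char: $


BWT = ddecc$


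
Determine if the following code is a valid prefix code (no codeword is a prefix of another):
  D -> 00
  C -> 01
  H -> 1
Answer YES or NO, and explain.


Checking each pair (does one codeword prefix another?):
  D='00' vs C='01': no prefix
  D='00' vs H='1': no prefix
  C='01' vs D='00': no prefix
  C='01' vs H='1': no prefix
  H='1' vs D='00': no prefix
  H='1' vs C='01': no prefix
No violation found over all pairs.

YES -- this is a valid prefix code. No codeword is a prefix of any other codeword.


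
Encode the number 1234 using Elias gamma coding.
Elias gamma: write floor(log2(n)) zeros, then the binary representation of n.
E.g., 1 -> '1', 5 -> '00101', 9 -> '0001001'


num_bits = floor(log2(1234)) + 1 = 11
leading_zeros = num_bits - 1 = 10
binary(1234) = 10011010010

Elias gamma(1234) = '0000000000' + '10011010010' = 000000000010011010010 (21 bits)


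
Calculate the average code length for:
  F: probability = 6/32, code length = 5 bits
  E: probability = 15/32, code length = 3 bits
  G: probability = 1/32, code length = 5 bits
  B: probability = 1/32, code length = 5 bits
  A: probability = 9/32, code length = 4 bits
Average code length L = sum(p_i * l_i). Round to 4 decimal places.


Weighted contributions p_i * l_i:
  F: (6/32) * 5 = 30/32
  E: (15/32) * 3 = 45/32
  G: (1/32) * 5 = 5/32
  B: (1/32) * 5 = 5/32
  A: (9/32) * 4 = 36/32
Sum = (30 + 45 + 5 + 5 + 36)/32 = 121/32

L = 121/32 = 3.7813 bits/symbol


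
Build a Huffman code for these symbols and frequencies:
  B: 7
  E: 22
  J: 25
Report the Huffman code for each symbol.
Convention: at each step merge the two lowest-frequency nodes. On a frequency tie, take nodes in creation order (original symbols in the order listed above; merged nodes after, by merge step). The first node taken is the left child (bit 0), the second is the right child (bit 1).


Huffman tree construction:
Step 1: Merge B(7) + E(22) = 29
Step 2: Merge J(25) + (B+E)(29) = 54
Read each symbol's code off the tree from the root (left child = 0, right child = 1).

Codes:
  B: 10 (length 2)
  E: 11 (length 2)
  J: 0 (length 1)
Average code length: 83/54 = 1.5370 bits/symbol


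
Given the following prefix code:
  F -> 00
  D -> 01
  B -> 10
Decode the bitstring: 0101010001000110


Decoding step by step:
Bits 01 -> D
Bits 01 -> D
Bits 01 -> D
Bits 00 -> F
Bits 01 -> D
Bits 00 -> F
Bits 01 -> D
Bits 10 -> B


Decoded message: DDDFDFDB


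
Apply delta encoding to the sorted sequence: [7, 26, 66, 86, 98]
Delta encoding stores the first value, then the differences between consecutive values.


First value: 7
Deltas:
  26 - 7 = 19
  66 - 26 = 40
  86 - 66 = 20
  98 - 86 = 12


Delta encoded: [7, 19, 40, 20, 12]


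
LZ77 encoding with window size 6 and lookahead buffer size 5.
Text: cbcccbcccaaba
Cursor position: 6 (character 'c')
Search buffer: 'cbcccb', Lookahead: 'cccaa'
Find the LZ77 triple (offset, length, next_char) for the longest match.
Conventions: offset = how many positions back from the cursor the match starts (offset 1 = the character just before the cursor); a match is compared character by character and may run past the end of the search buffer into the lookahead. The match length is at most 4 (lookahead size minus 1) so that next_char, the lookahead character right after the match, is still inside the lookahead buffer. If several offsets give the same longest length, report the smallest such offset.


Try each offset into the search buffer:
  offset=1 (pos 5, char 'b'): match length 0
  offset=2 (pos 4, char 'c'): match length 1
  offset=3 (pos 3, char 'c'): match length 2
  offset=4 (pos 2, char 'c'): match length 3
  offset=5 (pos 1, char 'b'): match length 0
  offset=6 (pos 0, char 'c'): match length 1
Longest match has length 3 at offset 4.
next_char = character at position 6 + 3 = 9 -> 'a'

Best match: offset=4, length=3 (matching 'ccc' starting at position 2)
LZ77 triple: (4, 3, 'a')


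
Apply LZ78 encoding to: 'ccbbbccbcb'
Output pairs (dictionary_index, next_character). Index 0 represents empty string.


LZ78 encoding steps:
Dictionary: {0: ''}
Step 1: w='' (idx 0), next='c' -> output (0, 'c'), add 'c' as idx 1
Step 2: w='c' (idx 1), next='b' -> output (1, 'b'), add 'cb' as idx 2
Step 3: w='' (idx 0), next='b' -> output (0, 'b'), add 'b' as idx 3
Step 4: w='b' (idx 3), next='c' -> output (3, 'c'), add 'bc' as idx 4
Step 5: w='cb' (idx 2), next='c' -> output (2, 'c'), add 'cbc' as idx 5
Step 6: w='b' (idx 3), end of input -> output (3, '')


Encoded: [(0, 'c'), (1, 'b'), (0, 'b'), (3, 'c'), (2, 'c'), (3, '')]


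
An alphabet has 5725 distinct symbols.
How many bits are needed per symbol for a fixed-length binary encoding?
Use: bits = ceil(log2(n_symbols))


log2(5725) = 12.4831
Bracket: 2^12 = 4096 < 5725 <= 2^13 = 8192
So ceil(log2(5725)) = 13

bits = ceil(log2(5725)) = ceil(12.4831) = 13 bits


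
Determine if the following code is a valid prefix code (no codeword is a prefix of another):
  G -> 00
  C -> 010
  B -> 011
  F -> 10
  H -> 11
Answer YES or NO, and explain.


Checking each pair (does one codeword prefix another?):
  G='00' vs C='010': no prefix
  G='00' vs B='011': no prefix
  G='00' vs F='10': no prefix
  G='00' vs H='11': no prefix
  C='010' vs G='00': no prefix
  C='010' vs B='011': no prefix
  C='010' vs F='10': no prefix
  C='010' vs H='11': no prefix
  B='011' vs G='00': no prefix
  B='011' vs C='010': no prefix
  B='011' vs F='10': no prefix
  B='011' vs H='11': no prefix
  F='10' vs G='00': no prefix
  F='10' vs C='010': no prefix
  F='10' vs B='011': no prefix
  F='10' vs H='11': no prefix
  H='11' vs G='00': no prefix
  H='11' vs C='010': no prefix
  H='11' vs B='011': no prefix
  H='11' vs F='10': no prefix
No violation found over all pairs.

YES -- this is a valid prefix code. No codeword is a prefix of any other codeword.


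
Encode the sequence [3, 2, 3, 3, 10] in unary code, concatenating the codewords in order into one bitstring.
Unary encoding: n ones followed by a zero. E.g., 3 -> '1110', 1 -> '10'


Encode each number as n ones followed by a terminating 0:
  3 -> 1110 (4 bits)
  2 -> 110 (3 bits)
  3 -> 1110 (4 bits)
  3 -> 1110 (4 bits)
  10 -> 11111111110 (11 bits)
Total length = 4 + 3 + 4 + 4 + 11 = 26 bits.

Unary([3, 2, 3, 3, 10]) = 11101101110111011111111110 (26 bits)


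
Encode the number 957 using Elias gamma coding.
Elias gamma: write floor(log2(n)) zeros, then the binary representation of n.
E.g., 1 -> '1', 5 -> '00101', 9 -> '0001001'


num_bits = floor(log2(957)) + 1 = 10
leading_zeros = num_bits - 1 = 9
binary(957) = 1110111101

Elias gamma(957) = '000000000' + '1110111101' = 0000000001110111101 (19 bits)


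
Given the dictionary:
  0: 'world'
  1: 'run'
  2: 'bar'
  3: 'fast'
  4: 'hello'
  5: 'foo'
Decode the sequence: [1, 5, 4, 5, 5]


Look up each index in the dictionary:
  1 -> 'run'
  5 -> 'foo'
  4 -> 'hello'
  5 -> 'foo'
  5 -> 'foo'

Decoded: "run foo hello foo foo"


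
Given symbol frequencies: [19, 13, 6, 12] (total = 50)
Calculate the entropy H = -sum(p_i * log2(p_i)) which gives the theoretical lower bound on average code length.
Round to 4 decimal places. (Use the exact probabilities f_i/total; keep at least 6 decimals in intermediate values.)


Per-symbol terms -p_i * log2(p_i) with p_i = f_i/50:
  p = 19/50 = 0.380000: log2(p) = -1.395929, -p*log2(p) = 0.530453
  p = 13/50 = 0.260000: log2(p) = -1.943416, -p*log2(p) = 0.505288
  p = 6/50 = 0.120000: log2(p) = -3.058894, -p*log2(p) = 0.367067
  p = 12/50 = 0.240000: log2(p) = -2.058894, -p*log2(p) = 0.494134
H = 0.530453 + 0.505288 + 0.367067 + 0.494134 = 1.896942

H = 1.8969 bits/symbol


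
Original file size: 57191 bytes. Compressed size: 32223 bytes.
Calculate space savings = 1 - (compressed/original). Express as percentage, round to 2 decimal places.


ratio = compressed/original = 32223/57191 = 0.563428
savings = 1 - ratio = 1 - 0.563428 = 0.436572
as a percentage: 0.436572 * 100 = 43.66%

Space savings = 1 - 32223/57191 = 43.66%


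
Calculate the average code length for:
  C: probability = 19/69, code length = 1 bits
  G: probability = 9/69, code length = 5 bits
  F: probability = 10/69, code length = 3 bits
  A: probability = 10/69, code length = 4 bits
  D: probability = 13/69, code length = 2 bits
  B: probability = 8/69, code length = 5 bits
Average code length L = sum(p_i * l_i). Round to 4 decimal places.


Weighted contributions p_i * l_i:
  C: (19/69) * 1 = 19/69
  G: (9/69) * 5 = 45/69
  F: (10/69) * 3 = 30/69
  A: (10/69) * 4 = 40/69
  D: (13/69) * 2 = 26/69
  B: (8/69) * 5 = 40/69
Sum = (19 + 45 + 30 + 40 + 26 + 40)/69 = 200/69

L = 200/69 = 2.8986 bits/symbol


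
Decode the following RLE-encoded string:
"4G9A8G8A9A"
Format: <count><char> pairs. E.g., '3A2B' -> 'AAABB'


Expanding each <count><char> pair:
  4G -> 'GGGG'
  9A -> 'AAAAAAAAA'
  8G -> 'GGGGGGGG'
  8A -> 'AAAAAAAA'
  9A -> 'AAAAAAAAA'

Decoded = GGGGAAAAAAAAAGGGGGGGGAAAAAAAAAAAAAAAAA


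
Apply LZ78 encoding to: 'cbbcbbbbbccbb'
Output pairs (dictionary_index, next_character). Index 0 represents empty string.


LZ78 encoding steps:
Dictionary: {0: ''}
Step 1: w='' (idx 0), next='c' -> output (0, 'c'), add 'c' as idx 1
Step 2: w='' (idx 0), next='b' -> output (0, 'b'), add 'b' as idx 2
Step 3: w='b' (idx 2), next='c' -> output (2, 'c'), add 'bc' as idx 3
Step 4: w='b' (idx 2), next='b' -> output (2, 'b'), add 'bb' as idx 4
Step 5: w='bb' (idx 4), next='b' -> output (4, 'b'), add 'bbb' as idx 5
Step 6: w='c' (idx 1), next='c' -> output (1, 'c'), add 'cc' as idx 6
Step 7: w='bb' (idx 4), end of input -> output (4, '')


Encoded: [(0, 'c'), (0, 'b'), (2, 'c'), (2, 'b'), (4, 'b'), (1, 'c'), (4, '')]


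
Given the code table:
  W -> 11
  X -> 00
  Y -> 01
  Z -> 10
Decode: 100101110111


Decoding:
10 -> Z
01 -> Y
01 -> Y
11 -> W
01 -> Y
11 -> W


Result: ZYYWYW


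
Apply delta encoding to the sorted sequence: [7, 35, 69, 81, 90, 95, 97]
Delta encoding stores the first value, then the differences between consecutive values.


First value: 7
Deltas:
  35 - 7 = 28
  69 - 35 = 34
  81 - 69 = 12
  90 - 81 = 9
  95 - 90 = 5
  97 - 95 = 2


Delta encoded: [7, 28, 34, 12, 9, 5, 2]


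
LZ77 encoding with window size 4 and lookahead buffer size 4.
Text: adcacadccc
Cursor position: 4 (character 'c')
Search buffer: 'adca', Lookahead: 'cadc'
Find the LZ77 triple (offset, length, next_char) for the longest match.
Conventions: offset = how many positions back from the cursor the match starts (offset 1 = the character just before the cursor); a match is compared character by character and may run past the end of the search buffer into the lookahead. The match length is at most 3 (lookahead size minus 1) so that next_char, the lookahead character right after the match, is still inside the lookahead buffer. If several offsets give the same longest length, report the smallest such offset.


Try each offset into the search buffer:
  offset=1 (pos 3, char 'a'): match length 0
  offset=2 (pos 2, char 'c'): match length 2
  offset=3 (pos 1, char 'd'): match length 0
  offset=4 (pos 0, char 'a'): match length 0
Longest match has length 2 at offset 2.
next_char = character at position 4 + 2 = 6 -> 'd'

Best match: offset=2, length=2 (matching 'ca' starting at position 2)
LZ77 triple: (2, 2, 'd')


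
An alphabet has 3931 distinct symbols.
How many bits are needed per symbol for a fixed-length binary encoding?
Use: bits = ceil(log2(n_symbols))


log2(3931) = 11.9407
Bracket: 2^11 = 2048 < 3931 <= 2^12 = 4096
So ceil(log2(3931)) = 12

bits = ceil(log2(3931)) = ceil(11.9407) = 12 bits


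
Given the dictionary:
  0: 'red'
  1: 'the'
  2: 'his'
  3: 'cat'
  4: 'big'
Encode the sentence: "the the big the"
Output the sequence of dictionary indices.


Look up each word in the dictionary:
  'the' -> 1
  'the' -> 1
  'big' -> 4
  'the' -> 1

Encoded: [1, 1, 4, 1]


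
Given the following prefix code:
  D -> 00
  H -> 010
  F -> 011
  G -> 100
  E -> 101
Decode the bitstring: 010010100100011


Decoding step by step:
Bits 010 -> H
Bits 010 -> H
Bits 100 -> G
Bits 100 -> G
Bits 011 -> F


Decoded message: HHGGF


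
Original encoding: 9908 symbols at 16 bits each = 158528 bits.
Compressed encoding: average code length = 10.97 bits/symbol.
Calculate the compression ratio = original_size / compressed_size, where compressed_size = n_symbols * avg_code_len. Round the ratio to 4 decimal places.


original_size = n_symbols * orig_bits = 9908 * 16 = 158528 bits
compressed_size = n_symbols * avg_code_len = 9908 * 10.97 = 108690.76 bits
ratio = original_size / compressed_size = 158528 / 108690.76 = 1.4585

Compression ratio = 1.4585


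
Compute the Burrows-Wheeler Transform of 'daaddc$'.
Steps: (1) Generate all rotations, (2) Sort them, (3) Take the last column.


Rotations (sorted):
  0: $daaddc -> last char: c
  1: aaddc$d -> last char: d
  2: addc$da -> last char: a
  3: c$daadd -> last char: d
  4: daaddc$ -> last char: $
  5: dc$daad -> last char: d
  6: ddc$daa -> last char: a


BWT = cdad$da


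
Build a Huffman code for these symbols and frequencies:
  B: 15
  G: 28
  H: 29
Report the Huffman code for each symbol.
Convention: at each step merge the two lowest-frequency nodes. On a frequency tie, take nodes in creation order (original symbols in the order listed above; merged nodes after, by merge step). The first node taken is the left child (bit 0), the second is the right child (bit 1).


Huffman tree construction:
Step 1: Merge B(15) + G(28) = 43
Step 2: Merge H(29) + (B+G)(43) = 72
Read each symbol's code off the tree from the root (left child = 0, right child = 1).

Codes:
  B: 10 (length 2)
  G: 11 (length 2)
  H: 0 (length 1)
Average code length: 115/72 = 1.5972 bits/symbol


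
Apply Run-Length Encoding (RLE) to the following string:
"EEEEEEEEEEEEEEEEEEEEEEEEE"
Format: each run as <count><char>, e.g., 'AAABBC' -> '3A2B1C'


Scanning runs left to right:
  i=0: run of 'E' x 25 -> '25E'

RLE = 25E


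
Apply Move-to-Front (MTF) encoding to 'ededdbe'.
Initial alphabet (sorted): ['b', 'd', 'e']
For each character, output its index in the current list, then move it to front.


MTF encoding:
'e': index 2 in ['b', 'd', 'e'] -> ['e', 'b', 'd']
'd': index 2 in ['e', 'b', 'd'] -> ['d', 'e', 'b']
'e': index 1 in ['d', 'e', 'b'] -> ['e', 'd', 'b']
'd': index 1 in ['e', 'd', 'b'] -> ['d', 'e', 'b']
'd': index 0 in ['d', 'e', 'b'] -> ['d', 'e', 'b']
'b': index 2 in ['d', 'e', 'b'] -> ['b', 'd', 'e']
'e': index 2 in ['b', 'd', 'e'] -> ['e', 'b', 'd']


Output: [2, 2, 1, 1, 0, 2, 2]


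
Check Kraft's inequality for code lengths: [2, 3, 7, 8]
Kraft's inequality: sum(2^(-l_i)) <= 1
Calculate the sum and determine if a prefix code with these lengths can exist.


Sum = 2^(-2) + 2^(-3) + 2^(-7) + 2^(-8)
    = 0.25 + 0.125 + 0.0078125 + 0.00390625
    = 99/256 = 0.38671875
Since 0.38671875 <= 1, Kraft's inequality IS satisfied.
A prefix code with these lengths CAN exist.

Kraft sum = 0.38671875. Satisfied.


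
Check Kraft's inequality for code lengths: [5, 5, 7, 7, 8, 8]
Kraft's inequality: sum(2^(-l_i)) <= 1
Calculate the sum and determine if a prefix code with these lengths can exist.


Sum = 2^(-5) + 2^(-5) + 2^(-7) + 2^(-7) + 2^(-8) + 2^(-8)
    = 0.03125 + 0.03125 + 0.0078125 + 0.0078125 + 0.00390625 + 0.00390625
    = 22/256 = 0.0859375
Since 0.0859375 <= 1, Kraft's inequality IS satisfied.
A prefix code with these lengths CAN exist.

Kraft sum = 0.0859375. Satisfied.


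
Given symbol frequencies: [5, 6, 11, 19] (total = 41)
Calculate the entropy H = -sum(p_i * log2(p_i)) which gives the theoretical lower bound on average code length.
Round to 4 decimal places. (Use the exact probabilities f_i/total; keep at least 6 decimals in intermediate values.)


Per-symbol terms -p_i * log2(p_i) with p_i = f_i/41:
  p = 5/41 = 0.121951: log2(p) = -3.035624, -p*log2(p) = 0.370198
  p = 6/41 = 0.146341: log2(p) = -2.772590, -p*log2(p) = 0.405745
  p = 11/41 = 0.268293: log2(p) = -1.898120, -p*log2(p) = 0.509252
  p = 19/41 = 0.463415: log2(p) = -1.109624, -p*log2(p) = 0.514216
H = 0.370198 + 0.405745 + 0.509252 + 0.514216 = 1.799411

H = 1.7994 bits/symbol


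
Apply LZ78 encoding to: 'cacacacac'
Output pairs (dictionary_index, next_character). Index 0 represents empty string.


LZ78 encoding steps:
Dictionary: {0: ''}
Step 1: w='' (idx 0), next='c' -> output (0, 'c'), add 'c' as idx 1
Step 2: w='' (idx 0), next='a' -> output (0, 'a'), add 'a' as idx 2
Step 3: w='c' (idx 1), next='a' -> output (1, 'a'), add 'ca' as idx 3
Step 4: w='ca' (idx 3), next='c' -> output (3, 'c'), add 'cac' as idx 4
Step 5: w='a' (idx 2), next='c' -> output (2, 'c'), add 'ac' as idx 5


Encoded: [(0, 'c'), (0, 'a'), (1, 'a'), (3, 'c'), (2, 'c')]


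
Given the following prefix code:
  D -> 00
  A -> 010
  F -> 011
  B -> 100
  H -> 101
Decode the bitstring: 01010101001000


Decoding step by step:
Bits 010 -> A
Bits 101 -> H
Bits 010 -> A
Bits 010 -> A
Bits 00 -> D


Decoded message: AHAAD


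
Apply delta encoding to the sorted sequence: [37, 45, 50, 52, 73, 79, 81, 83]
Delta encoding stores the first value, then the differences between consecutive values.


First value: 37
Deltas:
  45 - 37 = 8
  50 - 45 = 5
  52 - 50 = 2
  73 - 52 = 21
  79 - 73 = 6
  81 - 79 = 2
  83 - 81 = 2


Delta encoded: [37, 8, 5, 2, 21, 6, 2, 2]


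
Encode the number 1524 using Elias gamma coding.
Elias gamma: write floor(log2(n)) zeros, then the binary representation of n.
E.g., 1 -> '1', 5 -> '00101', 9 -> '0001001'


num_bits = floor(log2(1524)) + 1 = 11
leading_zeros = num_bits - 1 = 10
binary(1524) = 10111110100

Elias gamma(1524) = '0000000000' + '10111110100' = 000000000010111110100 (21 bits)


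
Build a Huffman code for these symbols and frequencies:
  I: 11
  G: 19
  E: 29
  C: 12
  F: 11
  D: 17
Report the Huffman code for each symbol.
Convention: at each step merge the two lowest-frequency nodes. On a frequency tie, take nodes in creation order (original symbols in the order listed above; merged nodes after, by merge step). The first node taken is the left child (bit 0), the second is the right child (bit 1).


Huffman tree construction:
Step 1: Merge I(11) + F(11) = 22
Step 2: Merge C(12) + D(17) = 29
Step 3: Merge G(19) + (I+F)(22) = 41
Step 4: Merge E(29) + (C+D)(29) = 58
Step 5: Merge (G+(I+F))(41) + (E+(C+D))(58) = 99
Read each symbol's code off the tree from the root (left child = 0, right child = 1).

Codes:
  I: 010 (length 3)
  G: 00 (length 2)
  E: 10 (length 2)
  C: 110 (length 3)
  F: 011 (length 3)
  D: 111 (length 3)
Average code length: 249/99 = 2.5152 bits/symbol


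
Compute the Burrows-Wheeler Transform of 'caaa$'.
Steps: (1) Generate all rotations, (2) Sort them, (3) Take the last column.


Rotations (sorted):
  0: $caaa -> last char: a
  1: a$caa -> last char: a
  2: aa$ca -> last char: a
  3: aaa$c -> last char: c
  4: caaa$ -> last char: $


BWT = aaac$


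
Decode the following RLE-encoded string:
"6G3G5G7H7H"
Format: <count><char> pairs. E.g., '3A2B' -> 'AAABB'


Expanding each <count><char> pair:
  6G -> 'GGGGGG'
  3G -> 'GGG'
  5G -> 'GGGGG'
  7H -> 'HHHHHHH'
  7H -> 'HHHHHHH'

Decoded = GGGGGGGGGGGGGGHHHHHHHHHHHHHH


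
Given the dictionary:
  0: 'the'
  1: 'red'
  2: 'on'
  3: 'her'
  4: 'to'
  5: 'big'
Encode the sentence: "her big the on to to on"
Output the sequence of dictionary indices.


Look up each word in the dictionary:
  'her' -> 3
  'big' -> 5
  'the' -> 0
  'on' -> 2
  'to' -> 4
  'to' -> 4
  'on' -> 2

Encoded: [3, 5, 0, 2, 4, 4, 2]


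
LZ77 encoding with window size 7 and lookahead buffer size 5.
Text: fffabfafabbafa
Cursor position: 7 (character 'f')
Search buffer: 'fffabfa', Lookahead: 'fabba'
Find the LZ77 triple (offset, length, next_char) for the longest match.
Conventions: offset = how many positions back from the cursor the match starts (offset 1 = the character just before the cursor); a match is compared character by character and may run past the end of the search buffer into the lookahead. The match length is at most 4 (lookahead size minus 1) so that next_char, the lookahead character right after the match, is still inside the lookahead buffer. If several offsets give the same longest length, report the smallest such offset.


Try each offset into the search buffer:
  offset=1 (pos 6, char 'a'): match length 0
  offset=2 (pos 5, char 'f'): match length 2
  offset=3 (pos 4, char 'b'): match length 0
  offset=4 (pos 3, char 'a'): match length 0
  offset=5 (pos 2, char 'f'): match length 3
  offset=6 (pos 1, char 'f'): match length 1
  offset=7 (pos 0, char 'f'): match length 1
Longest match has length 3 at offset 5.
next_char = character at position 7 + 3 = 10 -> 'b'

Best match: offset=5, length=3 (matching 'fab' starting at position 2)
LZ77 triple: (5, 3, 'b')


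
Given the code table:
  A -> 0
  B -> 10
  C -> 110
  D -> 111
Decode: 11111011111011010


Decoding:
111 -> D
110 -> C
111 -> D
110 -> C
110 -> C
10 -> B


Result: DCDCCB


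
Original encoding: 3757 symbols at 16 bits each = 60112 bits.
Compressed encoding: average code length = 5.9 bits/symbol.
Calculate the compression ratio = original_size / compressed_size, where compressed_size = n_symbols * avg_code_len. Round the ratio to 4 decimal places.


original_size = n_symbols * orig_bits = 3757 * 16 = 60112 bits
compressed_size = n_symbols * avg_code_len = 3757 * 5.9 = 22166.3 bits
ratio = original_size / compressed_size = 60112 / 22166.3 = 2.7119

Compression ratio = 2.7119


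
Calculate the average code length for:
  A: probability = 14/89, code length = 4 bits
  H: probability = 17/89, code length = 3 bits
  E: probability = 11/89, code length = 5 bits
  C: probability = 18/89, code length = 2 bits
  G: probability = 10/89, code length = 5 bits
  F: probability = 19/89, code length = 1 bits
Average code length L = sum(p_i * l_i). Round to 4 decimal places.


Weighted contributions p_i * l_i:
  A: (14/89) * 4 = 56/89
  H: (17/89) * 3 = 51/89
  E: (11/89) * 5 = 55/89
  C: (18/89) * 2 = 36/89
  G: (10/89) * 5 = 50/89
  F: (19/89) * 1 = 19/89
Sum = (56 + 51 + 55 + 36 + 50 + 19)/89 = 267/89

L = 267/89 = 3.0000 bits/symbol


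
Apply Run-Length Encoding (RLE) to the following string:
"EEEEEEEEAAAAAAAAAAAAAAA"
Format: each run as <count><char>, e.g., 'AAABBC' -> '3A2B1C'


Scanning runs left to right:
  i=0: run of 'E' x 8 -> '8E'
  i=8: run of 'A' x 15 -> '15A'

RLE = 8E15A


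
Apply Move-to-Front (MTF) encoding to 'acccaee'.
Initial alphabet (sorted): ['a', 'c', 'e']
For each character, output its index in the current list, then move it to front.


MTF encoding:
'a': index 0 in ['a', 'c', 'e'] -> ['a', 'c', 'e']
'c': index 1 in ['a', 'c', 'e'] -> ['c', 'a', 'e']
'c': index 0 in ['c', 'a', 'e'] -> ['c', 'a', 'e']
'c': index 0 in ['c', 'a', 'e'] -> ['c', 'a', 'e']
'a': index 1 in ['c', 'a', 'e'] -> ['a', 'c', 'e']
'e': index 2 in ['a', 'c', 'e'] -> ['e', 'a', 'c']
'e': index 0 in ['e', 'a', 'c'] -> ['e', 'a', 'c']


Output: [0, 1, 0, 0, 1, 2, 0]


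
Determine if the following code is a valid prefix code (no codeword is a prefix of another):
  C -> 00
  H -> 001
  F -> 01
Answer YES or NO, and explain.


Checking each pair (does one codeword prefix another?):
  C='00' vs H='001': prefix -- VIOLATION

NO -- this is NOT a valid prefix code. C (00) is a prefix of H (001).


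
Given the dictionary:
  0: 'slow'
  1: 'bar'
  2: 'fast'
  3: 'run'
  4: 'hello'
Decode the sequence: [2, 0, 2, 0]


Look up each index in the dictionary:
  2 -> 'fast'
  0 -> 'slow'
  2 -> 'fast'
  0 -> 'slow'

Decoded: "fast slow fast slow"


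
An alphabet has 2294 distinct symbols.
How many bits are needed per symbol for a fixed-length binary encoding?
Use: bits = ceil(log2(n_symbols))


log2(2294) = 11.1636
Bracket: 2^11 = 2048 < 2294 <= 2^12 = 4096
So ceil(log2(2294)) = 12

bits = ceil(log2(2294)) = ceil(11.1636) = 12 bits


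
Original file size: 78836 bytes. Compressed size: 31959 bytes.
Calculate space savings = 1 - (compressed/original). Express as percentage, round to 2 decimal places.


ratio = compressed/original = 31959/78836 = 0.405386
savings = 1 - ratio = 1 - 0.405386 = 0.594614
as a percentage: 0.594614 * 100 = 59.46%

Space savings = 1 - 31959/78836 = 59.46%


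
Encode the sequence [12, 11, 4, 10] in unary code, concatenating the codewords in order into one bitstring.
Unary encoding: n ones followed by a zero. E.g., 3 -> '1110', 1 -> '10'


Encode each number as n ones followed by a terminating 0:
  12 -> 1111111111110 (13 bits)
  11 -> 111111111110 (12 bits)
  4 -> 11110 (5 bits)
  10 -> 11111111110 (11 bits)
Total length = 13 + 12 + 5 + 11 = 41 bits.

Unary([12, 11, 4, 10]) = 11111111111101111111111101111011111111110 (41 bits)


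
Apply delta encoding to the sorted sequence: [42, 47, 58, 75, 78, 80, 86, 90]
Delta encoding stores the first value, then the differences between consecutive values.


First value: 42
Deltas:
  47 - 42 = 5
  58 - 47 = 11
  75 - 58 = 17
  78 - 75 = 3
  80 - 78 = 2
  86 - 80 = 6
  90 - 86 = 4


Delta encoded: [42, 5, 11, 17, 3, 2, 6, 4]


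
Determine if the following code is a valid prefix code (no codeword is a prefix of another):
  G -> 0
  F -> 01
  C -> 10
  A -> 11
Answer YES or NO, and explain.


Checking each pair (does one codeword prefix another?):
  G='0' vs F='01': prefix -- VIOLATION

NO -- this is NOT a valid prefix code. G (0) is a prefix of F (01).


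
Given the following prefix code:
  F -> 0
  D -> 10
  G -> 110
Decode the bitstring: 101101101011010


Decoding step by step:
Bits 10 -> D
Bits 110 -> G
Bits 110 -> G
Bits 10 -> D
Bits 110 -> G
Bits 10 -> D


Decoded message: DGGDGD


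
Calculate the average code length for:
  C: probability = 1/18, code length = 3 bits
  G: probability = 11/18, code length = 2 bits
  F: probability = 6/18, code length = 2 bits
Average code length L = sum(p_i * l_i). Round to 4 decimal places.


Weighted contributions p_i * l_i:
  C: (1/18) * 3 = 3/18
  G: (11/18) * 2 = 22/18
  F: (6/18) * 2 = 12/18
Sum = (3 + 22 + 12)/18 = 37/18

L = 37/18 = 2.0556 bits/symbol


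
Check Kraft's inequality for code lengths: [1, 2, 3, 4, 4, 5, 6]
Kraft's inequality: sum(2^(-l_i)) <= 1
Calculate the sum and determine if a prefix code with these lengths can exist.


Sum = 2^(-1) + 2^(-2) + 2^(-3) + 2^(-4) + 2^(-4) + 2^(-5) + 2^(-6)
    = 0.5 + 0.25 + 0.125 + 0.0625 + 0.0625 + 0.03125 + 0.015625
    = 67/64 = 1.046875
Since 1.046875 > 1, Kraft's inequality is NOT satisfied.
A prefix code with these lengths CANNOT exist.

Kraft sum = 1.046875. Not satisfied.


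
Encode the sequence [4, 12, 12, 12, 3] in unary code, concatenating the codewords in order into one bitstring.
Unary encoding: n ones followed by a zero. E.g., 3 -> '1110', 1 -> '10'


Encode each number as n ones followed by a terminating 0:
  4 -> 11110 (5 bits)
  12 -> 1111111111110 (13 bits)
  12 -> 1111111111110 (13 bits)
  12 -> 1111111111110 (13 bits)
  3 -> 1110 (4 bits)
Total length = 5 + 13 + 13 + 13 + 4 = 48 bits.

Unary([4, 12, 12, 12, 3]) = 111101111111111110111111111111011111111111101110 (48 bits)


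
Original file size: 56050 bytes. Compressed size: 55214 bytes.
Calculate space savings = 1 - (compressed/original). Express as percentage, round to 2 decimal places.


ratio = compressed/original = 55214/56050 = 0.985085
savings = 1 - ratio = 1 - 0.985085 = 0.014915
as a percentage: 0.014915 * 100 = 1.49%

Space savings = 1 - 55214/56050 = 1.49%


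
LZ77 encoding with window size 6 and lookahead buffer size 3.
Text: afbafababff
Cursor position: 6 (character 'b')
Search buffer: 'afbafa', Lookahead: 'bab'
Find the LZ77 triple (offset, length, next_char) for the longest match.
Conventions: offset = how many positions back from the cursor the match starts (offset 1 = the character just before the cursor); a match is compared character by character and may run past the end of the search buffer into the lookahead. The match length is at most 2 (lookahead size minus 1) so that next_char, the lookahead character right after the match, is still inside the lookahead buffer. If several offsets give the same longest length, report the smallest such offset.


Try each offset into the search buffer:
  offset=1 (pos 5, char 'a'): match length 0
  offset=2 (pos 4, char 'f'): match length 0
  offset=3 (pos 3, char 'a'): match length 0
  offset=4 (pos 2, char 'b'): match length 2
  offset=5 (pos 1, char 'f'): match length 0
  offset=6 (pos 0, char 'a'): match length 0
Longest match has length 2 at offset 4.
next_char = character at position 6 + 2 = 8 -> 'b'

Best match: offset=4, length=2 (matching 'ba' starting at position 2)
LZ77 triple: (4, 2, 'b')


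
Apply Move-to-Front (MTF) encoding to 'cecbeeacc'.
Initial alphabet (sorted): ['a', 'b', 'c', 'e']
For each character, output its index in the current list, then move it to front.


MTF encoding:
'c': index 2 in ['a', 'b', 'c', 'e'] -> ['c', 'a', 'b', 'e']
'e': index 3 in ['c', 'a', 'b', 'e'] -> ['e', 'c', 'a', 'b']
'c': index 1 in ['e', 'c', 'a', 'b'] -> ['c', 'e', 'a', 'b']
'b': index 3 in ['c', 'e', 'a', 'b'] -> ['b', 'c', 'e', 'a']
'e': index 2 in ['b', 'c', 'e', 'a'] -> ['e', 'b', 'c', 'a']
'e': index 0 in ['e', 'b', 'c', 'a'] -> ['e', 'b', 'c', 'a']
'a': index 3 in ['e', 'b', 'c', 'a'] -> ['a', 'e', 'b', 'c']
'c': index 3 in ['a', 'e', 'b', 'c'] -> ['c', 'a', 'e', 'b']
'c': index 0 in ['c', 'a', 'e', 'b'] -> ['c', 'a', 'e', 'b']


Output: [2, 3, 1, 3, 2, 0, 3, 3, 0]


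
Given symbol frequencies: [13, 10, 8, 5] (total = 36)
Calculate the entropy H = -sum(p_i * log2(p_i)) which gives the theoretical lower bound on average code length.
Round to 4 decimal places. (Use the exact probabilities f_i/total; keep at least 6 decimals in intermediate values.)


Per-symbol terms -p_i * log2(p_i) with p_i = f_i/36:
  p = 13/36 = 0.361111: log2(p) = -1.469485, -p*log2(p) = 0.530647
  p = 10/36 = 0.277778: log2(p) = -1.847997, -p*log2(p) = 0.513332
  p = 8/36 = 0.222222: log2(p) = -2.169925, -p*log2(p) = 0.482206
  p = 5/36 = 0.138889: log2(p) = -2.847997, -p*log2(p) = 0.395555
H = 0.530647 + 0.513332 + 0.482206 + 0.395555 = 1.921740

H = 1.9217 bits/symbol


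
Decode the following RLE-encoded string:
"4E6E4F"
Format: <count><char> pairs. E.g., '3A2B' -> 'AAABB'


Expanding each <count><char> pair:
  4E -> 'EEEE'
  6E -> 'EEEEEE'
  4F -> 'FFFF'

Decoded = EEEEEEEEEEFFFF


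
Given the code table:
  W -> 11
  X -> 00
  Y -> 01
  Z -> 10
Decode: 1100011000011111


Decoding:
11 -> W
00 -> X
01 -> Y
10 -> Z
00 -> X
01 -> Y
11 -> W
11 -> W


Result: WXYZXYWW


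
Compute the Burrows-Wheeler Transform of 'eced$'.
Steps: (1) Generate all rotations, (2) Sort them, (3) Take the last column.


Rotations (sorted):
  0: $eced -> last char: d
  1: ced$e -> last char: e
  2: d$ece -> last char: e
  3: eced$ -> last char: $
  4: ed$ec -> last char: c


BWT = dee$c


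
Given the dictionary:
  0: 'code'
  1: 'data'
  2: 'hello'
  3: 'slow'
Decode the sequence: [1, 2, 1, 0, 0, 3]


Look up each index in the dictionary:
  1 -> 'data'
  2 -> 'hello'
  1 -> 'data'
  0 -> 'code'
  0 -> 'code'
  3 -> 'slow'

Decoded: "data hello data code code slow"


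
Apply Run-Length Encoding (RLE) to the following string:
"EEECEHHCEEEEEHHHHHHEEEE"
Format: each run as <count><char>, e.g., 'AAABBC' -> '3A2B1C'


Scanning runs left to right:
  i=0: run of 'E' x 3 -> '3E'
  i=3: run of 'C' x 1 -> '1C'
  i=4: run of 'E' x 1 -> '1E'
  i=5: run of 'H' x 2 -> '2H'
  i=7: run of 'C' x 1 -> '1C'
  i=8: run of 'E' x 5 -> '5E'
  i=13: run of 'H' x 6 -> '6H'
  i=19: run of 'E' x 4 -> '4E'

RLE = 3E1C1E2H1C5E6H4E


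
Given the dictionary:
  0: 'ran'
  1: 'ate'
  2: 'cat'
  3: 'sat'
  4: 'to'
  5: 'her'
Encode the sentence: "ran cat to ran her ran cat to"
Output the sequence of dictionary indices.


Look up each word in the dictionary:
  'ran' -> 0
  'cat' -> 2
  'to' -> 4
  'ran' -> 0
  'her' -> 5
  'ran' -> 0
  'cat' -> 2
  'to' -> 4

Encoded: [0, 2, 4, 0, 5, 0, 2, 4]


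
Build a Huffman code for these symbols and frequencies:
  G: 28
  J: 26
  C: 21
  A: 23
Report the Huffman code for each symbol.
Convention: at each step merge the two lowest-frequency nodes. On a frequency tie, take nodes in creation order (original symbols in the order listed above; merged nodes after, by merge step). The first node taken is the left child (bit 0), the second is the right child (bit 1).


Huffman tree construction:
Step 1: Merge C(21) + A(23) = 44
Step 2: Merge J(26) + G(28) = 54
Step 3: Merge (C+A)(44) + (J+G)(54) = 98
Read each symbol's code off the tree from the root (left child = 0, right child = 1).

Codes:
  G: 11 (length 2)
  J: 10 (length 2)
  C: 00 (length 2)
  A: 01 (length 2)
Average code length: 196/98 = 2.0000 bits/symbol


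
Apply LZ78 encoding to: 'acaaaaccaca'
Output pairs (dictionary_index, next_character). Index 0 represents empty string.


LZ78 encoding steps:
Dictionary: {0: ''}
Step 1: w='' (idx 0), next='a' -> output (0, 'a'), add 'a' as idx 1
Step 2: w='' (idx 0), next='c' -> output (0, 'c'), add 'c' as idx 2
Step 3: w='a' (idx 1), next='a' -> output (1, 'a'), add 'aa' as idx 3
Step 4: w='aa' (idx 3), next='c' -> output (3, 'c'), add 'aac' as idx 4
Step 5: w='c' (idx 2), next='a' -> output (2, 'a'), add 'ca' as idx 5
Step 6: w='ca' (idx 5), end of input -> output (5, '')


Encoded: [(0, 'a'), (0, 'c'), (1, 'a'), (3, 'c'), (2, 'a'), (5, '')]


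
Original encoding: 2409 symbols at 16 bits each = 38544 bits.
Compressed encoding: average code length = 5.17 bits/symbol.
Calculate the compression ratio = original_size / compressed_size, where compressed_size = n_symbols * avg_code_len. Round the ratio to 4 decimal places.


original_size = n_symbols * orig_bits = 2409 * 16 = 38544 bits
compressed_size = n_symbols * avg_code_len = 2409 * 5.17 = 12454.53 bits
ratio = original_size / compressed_size = 38544 / 12454.53 = 3.0948

Compression ratio = 3.0948


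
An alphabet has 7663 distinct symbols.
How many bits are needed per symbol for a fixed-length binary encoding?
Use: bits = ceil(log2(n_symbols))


log2(7663) = 12.9037
Bracket: 2^12 = 4096 < 7663 <= 2^13 = 8192
So ceil(log2(7663)) = 13

bits = ceil(log2(7663)) = ceil(12.9037) = 13 bits


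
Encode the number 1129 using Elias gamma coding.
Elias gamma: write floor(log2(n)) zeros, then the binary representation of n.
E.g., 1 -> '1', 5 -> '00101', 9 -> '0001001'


num_bits = floor(log2(1129)) + 1 = 11
leading_zeros = num_bits - 1 = 10
binary(1129) = 10001101001

Elias gamma(1129) = '0000000000' + '10001101001' = 000000000010001101001 (21 bits)


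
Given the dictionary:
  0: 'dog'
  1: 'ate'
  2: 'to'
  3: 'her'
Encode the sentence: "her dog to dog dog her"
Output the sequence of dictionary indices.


Look up each word in the dictionary:
  'her' -> 3
  'dog' -> 0
  'to' -> 2
  'dog' -> 0
  'dog' -> 0
  'her' -> 3

Encoded: [3, 0, 2, 0, 0, 3]


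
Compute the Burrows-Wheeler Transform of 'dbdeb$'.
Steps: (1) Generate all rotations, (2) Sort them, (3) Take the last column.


Rotations (sorted):
  0: $dbdeb -> last char: b
  1: b$dbde -> last char: e
  2: bdeb$d -> last char: d
  3: dbdeb$ -> last char: $
  4: deb$db -> last char: b
  5: eb$dbd -> last char: d


BWT = bed$bd


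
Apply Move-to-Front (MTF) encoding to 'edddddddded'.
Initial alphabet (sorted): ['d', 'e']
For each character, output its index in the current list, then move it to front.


MTF encoding:
'e': index 1 in ['d', 'e'] -> ['e', 'd']
'd': index 1 in ['e', 'd'] -> ['d', 'e']
'd': index 0 in ['d', 'e'] -> ['d', 'e']
'd': index 0 in ['d', 'e'] -> ['d', 'e']
'd': index 0 in ['d', 'e'] -> ['d', 'e']
'd': index 0 in ['d', 'e'] -> ['d', 'e']
'd': index 0 in ['d', 'e'] -> ['d', 'e']
'd': index 0 in ['d', 'e'] -> ['d', 'e']
'd': index 0 in ['d', 'e'] -> ['d', 'e']
'e': index 1 in ['d', 'e'] -> ['e', 'd']
'd': index 1 in ['e', 'd'] -> ['d', 'e']


Output: [1, 1, 0, 0, 0, 0, 0, 0, 0, 1, 1]


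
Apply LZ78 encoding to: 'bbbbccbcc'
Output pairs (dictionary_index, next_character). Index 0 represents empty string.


LZ78 encoding steps:
Dictionary: {0: ''}
Step 1: w='' (idx 0), next='b' -> output (0, 'b'), add 'b' as idx 1
Step 2: w='b' (idx 1), next='b' -> output (1, 'b'), add 'bb' as idx 2
Step 3: w='b' (idx 1), next='c' -> output (1, 'c'), add 'bc' as idx 3
Step 4: w='' (idx 0), next='c' -> output (0, 'c'), add 'c' as idx 4
Step 5: w='bc' (idx 3), next='c' -> output (3, 'c'), add 'bcc' as idx 5


Encoded: [(0, 'b'), (1, 'b'), (1, 'c'), (0, 'c'), (3, 'c')]


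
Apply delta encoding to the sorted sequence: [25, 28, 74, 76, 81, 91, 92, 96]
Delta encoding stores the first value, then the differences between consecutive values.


First value: 25
Deltas:
  28 - 25 = 3
  74 - 28 = 46
  76 - 74 = 2
  81 - 76 = 5
  91 - 81 = 10
  92 - 91 = 1
  96 - 92 = 4


Delta encoded: [25, 3, 46, 2, 5, 10, 1, 4]


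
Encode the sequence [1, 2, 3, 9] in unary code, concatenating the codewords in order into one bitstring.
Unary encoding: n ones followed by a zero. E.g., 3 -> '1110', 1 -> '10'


Encode each number as n ones followed by a terminating 0:
  1 -> 10 (2 bits)
  2 -> 110 (3 bits)
  3 -> 1110 (4 bits)
  9 -> 1111111110 (10 bits)
Total length = 2 + 3 + 4 + 10 = 19 bits.

Unary([1, 2, 3, 9]) = 1011011101111111110 (19 bits)
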